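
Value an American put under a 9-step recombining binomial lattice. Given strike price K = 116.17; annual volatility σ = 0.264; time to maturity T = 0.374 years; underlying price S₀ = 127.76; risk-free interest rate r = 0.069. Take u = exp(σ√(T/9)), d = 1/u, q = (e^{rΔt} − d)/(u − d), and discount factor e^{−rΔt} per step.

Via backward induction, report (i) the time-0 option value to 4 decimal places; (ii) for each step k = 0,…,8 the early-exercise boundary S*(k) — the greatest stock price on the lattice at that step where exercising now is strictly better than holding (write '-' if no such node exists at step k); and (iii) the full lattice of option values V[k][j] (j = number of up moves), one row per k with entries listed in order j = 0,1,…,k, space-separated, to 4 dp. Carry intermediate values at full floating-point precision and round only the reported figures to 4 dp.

params: Δt=0.04156 u=1.05529 d=0.94761 q=0.51321 e^(-rΔt)=0.99714
t_9 payoffs: 37.4575 28.5127 18.5513 7.4579 0.0000 0.0000 0.0000 0.0000 0.0000 0.0000
t_8: node(8,0) S=83.0646 payoff=33.1054 vs cont=32.7728 → 33.1054 [stop]  node(8,1) S=92.5040 payoff=23.6660 vs cont=23.3333 → 23.6660 [stop]  node(8,2) S=103.0162 payoff=13.1538 vs cont=12.8212 → 13.1538 [stop]  node(8,3) S=114.7229 payoff=1.4471 vs cont=3.6200 → 3.6200 [wait]  node(8,4) S=127.7600 payoff=0.0000 vs cont=0.0000 → 0.0000 [wait]  node(8,5) S=142.2786 payoff=0.0000 vs cont=0.0000 → 0.0000 [wait]  node(8,6) S=158.4471 payoff=0.0000 vs cont=0.0000 → 0.0000 [wait]  node(8,7) S=176.4530 payoff=0.0000 vs cont=0.0000 → 0.0000 [wait]  node(8,8) S=196.5051 payoff=0.0000 vs cont=0.0000 → 0.0000 [wait]  ⇒ S*(8)=103.0162
t_7: node(7,0) S=87.6573 payoff=28.5127 vs cont=28.1800 → 28.5127 [stop]  node(7,1) S=97.6187 payoff=18.5513 vs cont=18.2187 → 18.5513 [stop]  node(7,2) S=108.7121 payoff=7.4579 vs cont=8.2373 → 8.2373 [wait]  node(7,3) S=121.0661 payoff=0.0000 vs cont=1.7571 → 1.7571 [wait]  node(7,4) S=134.8240 payoff=0.0000 vs cont=0.0000 → 0.0000 [wait]  node(7,5) S=150.1454 payoff=0.0000 vs cont=0.0000 → 0.0000 [wait]  node(7,6) S=167.2079 payoff=0.0000 vs cont=0.0000 → 0.0000 [wait]  node(7,7) S=186.2094 payoff=0.0000 vs cont=0.0000 → 0.0000 [wait]  ⇒ S*(7)=97.6187
t_6: node(6,0) S=92.5040 payoff=23.6660 vs cont=23.3333 → 23.6660 [stop]  node(6,1) S=103.0162 payoff=13.1538 vs cont=13.2200 → 13.2200 [wait]  node(6,2) S=114.7229 payoff=1.4471 vs cont=4.8975 → 4.8975 [wait]  node(6,3) S=127.7600 payoff=0.0000 vs cont=0.8529 → 0.8529 [wait]  node(6,4) S=142.2786 payoff=0.0000 vs cont=0.0000 → 0.0000 [wait]  node(6,5) S=158.4471 payoff=0.0000 vs cont=0.0000 → 0.0000 [wait]  node(6,6) S=176.4530 payoff=0.0000 vs cont=0.0000 → 0.0000 [wait]  ⇒ S*(6)=92.5040
t_5: node(5,0) S=97.6187 payoff=18.5513 vs cont=18.2526 → 18.5513 [stop]  node(5,1) S=108.7121 payoff=7.4579 vs cont=8.9232 → 8.9232 [wait]  node(5,2) S=121.0661 payoff=0.0000 vs cont=2.8137 → 2.8137 [wait]  node(5,3) S=134.8240 payoff=0.0000 vs cont=0.4140 → 0.4140 [wait]  node(5,4) S=150.1454 payoff=0.0000 vs cont=0.0000 → 0.0000 [wait]  node(5,5) S=167.2079 payoff=0.0000 vs cont=0.0000 → 0.0000 [wait]  ⇒ S*(5)=97.6187
t_4: node(4,0) S=103.0162 payoff=13.1538 vs cont=13.5710 → 13.5710 [wait]  node(4,1) S=114.7229 payoff=1.4471 vs cont=5.7711 → 5.7711 [wait]  node(4,2) S=127.7600 payoff=0.0000 vs cont=1.5776 → 1.5776 [wait]  node(4,3) S=142.2786 payoff=0.0000 vs cont=0.2009 → 0.2009 [wait]  node(4,4) S=158.4471 payoff=0.0000 vs cont=0.0000 → 0.0000 [wait]  ⇒ S*(4)=-
t_3: node(3,0) S=108.7121 payoff=7.4579 vs cont=9.5406 → 9.5406 [wait]  node(3,1) S=121.0661 payoff=0.0000 vs cont=3.6086 → 3.6086 [wait]  node(3,2) S=134.8240 payoff=0.0000 vs cont=0.8686 → 0.8686 [wait]  node(3,3) S=150.1454 payoff=0.0000 vs cont=0.0975 → 0.0975 [wait]  ⇒ S*(3)=-
t_2: node(2,0) S=114.7229 payoff=1.4471 vs cont=6.4776 → 6.4776 [wait]  node(2,1) S=127.7600 payoff=0.0000 vs cont=2.1961 → 2.1961 [wait]  node(2,2) S=142.2786 payoff=0.0000 vs cont=0.4715 → 0.4715 [wait]  ⇒ S*(2)=-
t_1: node(1,0) S=121.0661 payoff=0.0000 vs cont=4.2680 → 4.2680 [wait]  node(1,1) S=134.8240 payoff=0.0000 vs cont=1.3073 → 1.3073 [wait]  ⇒ S*(1)=-
t_0: node(0,0) S=127.7600 payoff=0.0000 vs cont=2.7406 → 2.7406 [wait]  ⇒ S*(0)=-

price = 2.7406
boundary = - - - - - 97.6187 92.5040 97.6187 103.0162
tree:
2.7406
4.2680 1.3073
6.4776 2.1961 0.4715
9.5406 3.6086 0.8686 0.0975
13.5710 5.7711 1.5776 0.2009 0.0000
18.5513 8.9232 2.8137 0.4140 0.0000 0.0000
23.6660 13.2200 4.8975 0.8529 0.0000 0.0000 0.0000
28.5127 18.5513 8.2373 1.7571 0.0000 0.0000 0.0000 0.0000
33.1054 23.6660 13.1538 3.6200 0.0000 0.0000 0.0000 0.0000 0.0000
37.4575 28.5127 18.5513 7.4579 0.0000 0.0000 0.0000 0.0000 0.0000 0.0000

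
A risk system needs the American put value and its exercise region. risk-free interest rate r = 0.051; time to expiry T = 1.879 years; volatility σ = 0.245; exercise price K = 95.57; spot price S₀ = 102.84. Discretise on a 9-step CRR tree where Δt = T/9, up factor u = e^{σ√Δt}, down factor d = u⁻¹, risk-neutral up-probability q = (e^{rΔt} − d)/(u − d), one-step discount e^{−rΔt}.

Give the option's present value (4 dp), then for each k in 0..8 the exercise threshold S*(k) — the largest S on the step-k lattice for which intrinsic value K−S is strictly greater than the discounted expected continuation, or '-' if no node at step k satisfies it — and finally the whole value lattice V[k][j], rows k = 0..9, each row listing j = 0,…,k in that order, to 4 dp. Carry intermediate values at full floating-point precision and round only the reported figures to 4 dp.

params: Δt=0.20878 u=1.11845 d=0.89409 q=0.51975 e^(-rΔt)=0.98941
t_9 payoffs: 58.0205 48.5979 36.8110 22.0662 3.6215 0.0000 0.0000 0.0000 0.0000 0.0000
t_8: node(8,0) S=41.9974 payoff=53.5726 vs cont=52.5604 → 53.5726 [stop]  node(8,1) S=52.5360 payoff=43.0340 vs cont=42.0218 → 43.0340 [stop]  node(8,2) S=65.7192 payoff=29.8508 vs cont=28.8386 → 29.8508 [stop]  node(8,3) S=82.2105 payoff=13.3595 vs cont=12.3473 → 13.3595 [stop]  node(8,4) S=102.8400 payoff=0.0000 vs cont=1.7208 → 1.7208 [wait]  node(8,5) S=128.6462 payoff=0.0000 vs cont=0.0000 → 0.0000 [wait]  node(8,6) S=160.9282 payoff=0.0000 vs cont=0.0000 → 0.0000 [wait]  node(8,7) S=201.3108 payoff=0.0000 vs cont=0.0000 → 0.0000 [wait]  node(8,8) S=251.8268 payoff=0.0000 vs cont=0.0000 → 0.0000 [wait]  ⇒ S*(8)=82.2105
t_7: node(7,0) S=46.9721 payoff=48.5979 vs cont=47.5857 → 48.5979 [stop]  node(7,1) S=58.7590 payoff=36.8110 vs cont=35.7988 → 36.8110 [stop]  node(7,2) S=73.5038 payoff=22.0662 vs cont=21.0540 → 22.0662 [stop]  node(7,3) S=91.9485 payoff=3.6215 vs cont=7.2328 → 7.2328 [wait]  node(7,4) S=115.0216 payoff=0.0000 vs cont=0.8177 → 0.8177 [wait]  node(7,5) S=143.8847 payoff=0.0000 vs cont=0.0000 → 0.0000 [wait]  node(7,6) S=179.9905 payoff=0.0000 vs cont=0.0000 → 0.0000 [wait]  node(7,7) S=225.1565 payoff=0.0000 vs cont=0.0000 → 0.0000 [wait]  ⇒ S*(7)=73.5038
t_6: node(6,0) S=52.5360 payoff=43.0340 vs cont=42.0218 → 43.0340 [stop]  node(6,1) S=65.7192 payoff=29.8508 vs cont=28.8386 → 29.8508 [stop]  node(6,2) S=82.2105 payoff=13.3595 vs cont=14.2045 → 14.2045 [wait]  node(6,3) S=102.8400 payoff=0.0000 vs cont=3.8572 → 3.8572 [wait]  node(6,4) S=128.6462 payoff=0.0000 vs cont=0.3885 → 0.3885 [wait]  node(6,5) S=160.9282 payoff=0.0000 vs cont=0.0000 → 0.0000 [wait]  node(6,6) S=201.3108 payoff=0.0000 vs cont=0.0000 → 0.0000 [wait]  ⇒ S*(6)=65.7192
t_5: node(5,0) S=58.7590 payoff=36.8110 vs cont=35.7988 → 36.8110 [stop]  node(5,1) S=73.5038 payoff=22.0662 vs cont=21.4885 → 22.0662 [stop]  node(5,2) S=91.9485 payoff=3.6215 vs cont=8.7330 → 8.7330 [wait]  node(5,3) S=115.0216 payoff=0.0000 vs cont=2.0326 → 2.0326 [wait]  node(5,4) S=143.8847 payoff=0.0000 vs cont=0.1846 → 0.1846 [wait]  node(5,5) S=179.9905 payoff=0.0000 vs cont=0.0000 → 0.0000 [wait]  ⇒ S*(5)=73.5038
t_4: node(4,0) S=65.7192 payoff=29.8508 vs cont=28.8386 → 29.8508 [stop]  node(4,1) S=82.2105 payoff=13.3595 vs cont=14.9759 → 14.9759 [wait]  node(4,2) S=102.8400 payoff=0.0000 vs cont=5.1948 → 5.1948 [wait]  node(4,3) S=128.6462 payoff=0.0000 vs cont=1.0607 → 1.0607 [wait]  node(4,4) S=160.9282 payoff=0.0000 vs cont=0.0877 → 0.0877 [wait]  ⇒ S*(4)=65.7192
t_3: node(3,0) S=73.5038 payoff=22.0662 vs cont=21.8852 → 22.0662 [stop]  node(3,1) S=91.9485 payoff=3.6215 vs cont=9.7874 → 9.7874 [wait]  node(3,2) S=115.0216 payoff=0.0000 vs cont=3.0138 → 3.0138 [wait]  node(3,3) S=143.8847 payoff=0.0000 vs cont=0.5491 → 0.5491 [wait]  ⇒ S*(3)=73.5038
t_2: node(2,0) S=82.2105 payoff=13.3595 vs cont=15.5181 → 15.5181 [wait]  node(2,1) S=102.8400 payoff=0.0000 vs cont=6.2004 → 6.2004 [wait]  node(2,2) S=128.6462 payoff=0.0000 vs cont=1.7144 → 1.7144 [wait]  ⇒ S*(2)=-
t_1: node(1,0) S=91.9485 payoff=3.6215 vs cont=10.5621 → 10.5621 [wait]  node(1,1) S=115.0216 payoff=0.0000 vs cont=3.8278 → 3.8278 [wait]  ⇒ S*(1)=-
t_0: node(0,0) S=102.8400 payoff=0.0000 vs cont=6.9872 → 6.9872 [wait]  ⇒ S*(0)=-

price = 6.9872
boundary = - - - 73.5038 65.7192 73.5038 65.7192 73.5038 82.2105
tree:
6.9872
10.5621 3.8278
15.5181 6.2004 1.7144
22.0662 9.7874 3.0138 0.5491
29.8508 14.9759 5.1948 1.0607 0.0877
36.8110 22.0662 8.7330 2.0326 0.1846 0.0000
43.0340 29.8508 14.2045 3.8572 0.3885 0.0000 0.0000
48.5979 36.8110 22.0662 7.2328 0.8177 0.0000 0.0000 0.0000
53.5726 43.0340 29.8508 13.3595 1.7208 0.0000 0.0000 0.0000 0.0000
58.0205 48.5979 36.8110 22.0662 3.6215 0.0000 0.0000 0.0000 0.0000 0.0000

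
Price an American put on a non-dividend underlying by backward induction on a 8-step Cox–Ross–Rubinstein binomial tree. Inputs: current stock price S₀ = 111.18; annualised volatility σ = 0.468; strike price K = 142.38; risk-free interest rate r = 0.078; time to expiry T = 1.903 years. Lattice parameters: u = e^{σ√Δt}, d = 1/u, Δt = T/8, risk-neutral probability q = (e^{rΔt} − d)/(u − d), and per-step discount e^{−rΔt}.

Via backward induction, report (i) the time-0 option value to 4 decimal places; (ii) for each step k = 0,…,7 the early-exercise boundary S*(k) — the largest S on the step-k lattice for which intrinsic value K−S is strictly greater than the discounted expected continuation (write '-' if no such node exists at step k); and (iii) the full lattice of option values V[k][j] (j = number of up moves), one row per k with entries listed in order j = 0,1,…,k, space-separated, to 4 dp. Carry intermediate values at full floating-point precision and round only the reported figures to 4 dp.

price = 41.0948
boundary = - - 70.4315 56.0579 70.4315 88.4905 70.4315 88.4905
tree:
41.0948
55.1653 27.6757
71.9485 39.3970 16.2431
86.3221 54.2584 25.0686 7.4572
97.7623 71.9485 37.4875 12.7910 2.0560
106.8678 86.3221 53.8895 21.4417 4.0579 0.0000
114.1151 97.7623 71.9485 34.8116 8.0092 0.0000 0.0000
119.8834 106.8678 86.3221 53.8895 15.8078 0.0000 0.0000 0.0000
124.4745 114.1151 97.7623 71.9485 31.2000 0.0000 0.0000 0.0000 0.0000

Δt=0.23788, u=1.25641, d=0.79592, q=0.48385, disc=e^(-rΔt)=0.98162
k=8 terminal: V=max(K-S,0) → 124.4745 114.1151 97.7623 71.9485 31.2000 0.0000 0.0000 0.0000 0.0000
k=7: j=0 S=22.4966 intr=119.8834 cont=117.2660 V=119.8834[EX]; j=1 S=35.5122 intr=106.8678 cont=104.2504 V=106.8678[EX]; j=2 S=56.0579 intr=86.3221 cont=83.7047 V=86.3221[EX]; j=3 S=88.4905 intr=53.8895 cont=51.2721 V=53.8895[EX]; j=4 S=139.6872 intr=2.6928 cont=15.8078 V=15.8078[hold]; j=5 S=220.5039 intr=0.0000 cont=0.0000 V=0.0000[hold]; j=6 S=348.0776 intr=0.0000 cont=0.0000 V=0.0000[hold]; j=7 S=549.4596 intr=0.0000 cont=0.0000 V=0.0000[hold]  S*(7)=88.4905
k=6: j=0 S=28.2649 intr=114.1151 cont=111.4977 V=114.1151[EX]; j=1 S=44.6177 intr=97.7623 cont=95.1449 V=97.7623[EX]; j=2 S=70.4315 intr=71.9485 cont=69.3311 V=71.9485[EX]; j=3 S=111.1800 intr=31.2000 cont=34.8116 V=34.8116[hold]; j=4 S=175.5038 intr=0.0000 cont=8.0092 V=8.0092[hold]; j=5 S=277.0424 intr=0.0000 cont=0.0000 V=0.0000[hold]; j=6 S=437.3266 intr=0.0000 cont=0.0000 V=0.0000[hold]  S*(6)=70.4315
k=5: j=0 S=35.5122 intr=106.8678 cont=104.2504 V=106.8678[EX]; j=1 S=56.0579 intr=86.3221 cont=83.7047 V=86.3221[EX]; j=2 S=88.4905 intr=53.8895 cont=52.9875 V=53.8895[EX]; j=3 S=139.6872 intr=2.6928 cont=21.4417 V=21.4417[hold]; j=4 S=220.5039 intr=0.0000 cont=4.0579 V=4.0579[hold]; j=5 S=348.0776 intr=0.0000 cont=0.0000 V=0.0000[hold]  S*(5)=88.4905
k=4: j=0 S=44.6177 intr=97.7623 cont=95.1449 V=97.7623[EX]; j=1 S=70.4315 intr=71.9485 cont=69.3311 V=71.9485[EX]; j=2 S=111.1800 intr=31.2000 cont=37.4875 V=37.4875[hold]; j=3 S=175.5038 intr=0.0000 cont=12.7910 V=12.7910[hold]; j=4 S=277.0424 intr=0.0000 cont=2.0560 V=2.0560[hold]  S*(4)=70.4315
k=3: j=0 S=56.0579 intr=86.3221 cont=83.7047 V=86.3221[EX]; j=1 S=88.4905 intr=53.8895 cont=54.2584 V=54.2584[hold]; j=2 S=139.6872 intr=2.6928 cont=25.0686 V=25.0686[hold]; j=3 S=220.5039 intr=0.0000 cont=7.4572 V=7.4572[hold]  S*(3)=56.0579
k=2: j=0 S=70.4315 intr=71.9485 cont=69.5063 V=71.9485[EX]; j=1 S=111.1800 intr=31.2000 cont=39.3970 V=39.3970[hold]; j=2 S=175.5038 intr=0.0000 cont=16.2431 V=16.2431[hold]  S*(2)=70.4315
k=1: j=0 S=88.4905 intr=53.8895 cont=55.1653 V=55.1653[hold]; j=1 S=139.6872 intr=2.6928 cont=27.6757 V=27.6757[hold]  S*(1)=-
k=0: j=0 S=111.1800 intr=31.2000 cont=41.0948 V=41.0948[hold]  S*(0)=-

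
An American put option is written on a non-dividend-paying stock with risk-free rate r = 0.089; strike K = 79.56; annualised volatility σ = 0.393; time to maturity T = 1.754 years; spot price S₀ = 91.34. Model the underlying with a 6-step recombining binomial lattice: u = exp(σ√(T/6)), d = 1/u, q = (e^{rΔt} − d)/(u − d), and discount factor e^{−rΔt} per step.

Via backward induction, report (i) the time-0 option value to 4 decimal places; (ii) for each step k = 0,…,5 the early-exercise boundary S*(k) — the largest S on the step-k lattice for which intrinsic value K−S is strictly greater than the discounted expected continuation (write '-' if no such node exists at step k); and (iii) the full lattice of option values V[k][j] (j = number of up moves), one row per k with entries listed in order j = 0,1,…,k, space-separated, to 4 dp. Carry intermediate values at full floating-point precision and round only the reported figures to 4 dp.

Δt=0.29233  u=1.23675  d=0.80857  q=0.50864  discount=0.97432
step 6 (expiry): payoffs max(K−S,0) = 54.0347 40.5178 19.8431 0.0000 0.0000 0.0000 0.0000
step 5: (k=5,j=0): S=31.5684, (K−S)⁺=47.9916, hold=45.9484 ⇒ V=47.9916 exercise | (k=5,j=1): S=48.2854, (K−S)⁺=31.2746, hold=29.2314 ⇒ V=31.2746 exercise | (k=5,j=2): S=73.8549, (K−S)⁺=5.7051, hold=9.4997 ⇒ V=9.4997 continue | (k=5,j=3): S=112.9647, (K−S)⁺=0.0000, hold=0.0000 ⇒ V=0.0000 continue | (k=5,j=4): S=172.7851, (K−S)⁺=0.0000, hold=0.0000 ⇒ V=0.0000 continue | (k=5,j=5): S=264.2835, (K−S)⁺=0.0000, hold=0.0000 ⇒ V=0.0000 continue  boundary S*=48.2854
step 4: (k=4,j=0): S=39.0422, (K−S)⁺=40.5178, hold=38.4746 ⇒ V=40.5178 exercise | (k=4,j=1): S=59.7169, (K−S)⁺=19.8431, hold=19.6803 ⇒ V=19.8431 exercise | (k=4,j=2): S=91.3400, (K−S)⁺=0.0000, hold=4.5479 ⇒ V=4.5479 continue | (k=4,j=3): S=139.7091, (K−S)⁺=0.0000, hold=0.0000 ⇒ V=0.0000 continue | (k=4,j=4): S=213.6920, (K−S)⁺=0.0000, hold=0.0000 ⇒ V=0.0000 continue  boundary S*=59.7169
step 3: (k=3,j=0): S=48.2854, (K−S)⁺=31.2746, hold=29.2314 ⇒ V=31.2746 exercise | (k=3,j=1): S=73.8549, (K−S)⁺=5.7051, hold=11.7536 ⇒ V=11.7536 continue | (k=3,j=2): S=112.9647, (K−S)⁺=0.0000, hold=2.1773 ⇒ V=2.1773 continue | (k=3,j=3): S=172.7851, (K−S)⁺=0.0000, hold=0.0000 ⇒ V=0.0000 continue  boundary S*=48.2854
step 2: (k=2,j=0): S=59.7169, (K−S)⁺=19.8431, hold=20.7973 ⇒ V=20.7973 continue | (k=2,j=1): S=91.3400, (K−S)⁺=0.0000, hold=6.7059 ⇒ V=6.7059 continue | (k=2,j=2): S=139.7091, (K−S)⁺=0.0000, hold=1.0424 ⇒ V=1.0424 continue  boundary S*=-
step 1: (k=1,j=0): S=73.8549, (K−S)⁺=5.7051, hold=13.2798 ⇒ V=13.2798 continue | (k=1,j=1): S=112.9647, (K−S)⁺=0.0000, hold=3.7270 ⇒ V=3.7270 continue  boundary S*=-
step 0: (k=0,j=0): S=91.3400, (K−S)⁺=0.0000, hold=8.2046 ⇒ V=8.2046 continue  boundary S*=-

price = 8.2046
boundary = - - - 48.2854 59.7169 48.2854
tree:
8.2046
13.2798 3.7270
20.7973 6.7059 1.0424
31.2746 11.7536 2.1773 0.0000
40.5178 19.8431 4.5479 0.0000 0.0000
47.9916 31.2746 9.4997 0.0000 0.0000 0.0000
54.0347 40.5178 19.8431 0.0000 0.0000 0.0000 0.0000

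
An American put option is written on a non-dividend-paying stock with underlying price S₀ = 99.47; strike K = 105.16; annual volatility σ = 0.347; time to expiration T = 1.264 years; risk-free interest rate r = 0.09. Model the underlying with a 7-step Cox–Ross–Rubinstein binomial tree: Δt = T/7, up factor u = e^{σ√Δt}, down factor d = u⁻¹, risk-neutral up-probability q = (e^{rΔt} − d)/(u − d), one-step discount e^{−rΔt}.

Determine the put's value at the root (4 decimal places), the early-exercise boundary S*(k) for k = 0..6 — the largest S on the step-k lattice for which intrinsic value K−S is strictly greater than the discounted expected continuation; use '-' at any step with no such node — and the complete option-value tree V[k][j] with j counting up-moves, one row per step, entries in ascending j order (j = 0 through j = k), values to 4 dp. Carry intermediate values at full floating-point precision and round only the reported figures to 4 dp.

price = 14.1953
boundary = - - 74.0655 63.9113 74.0655 63.9113 74.0655
tree:
14.1953
21.3728 7.9802
31.0945 13.0223 3.5510
41.2487 20.5460 6.4487 0.9730
50.0107 31.0945 11.4017 2.0541 0.0000
57.5715 41.2487 19.3996 4.3364 0.0000 0.0000
64.0958 50.0107 31.0945 9.1548 0.0000 0.0000 0.0000
69.7256 57.5715 41.2487 19.3271 0.0000 0.0000 0.0000 0.0000

Δt=0.18057, u=1.15888, d=0.86290, q=0.51856, disc=e^(-rΔt)=0.98388
k=7 terminal: V=max(K-S,0) → 69.7256 57.5715 41.2487 19.3271 0.0000 0.0000 0.0000 0.0000
k=6: j=0 S=41.0642 intr=64.0958 cont=62.4006 V=64.0958[EX]; j=1 S=55.1493 intr=50.0107 cont=48.3155 V=50.0107[EX]; j=2 S=74.0655 intr=31.0945 cont=29.3993 V=31.0945[EX]; j=3 S=99.4700 intr=5.6900 cont=9.1548 V=9.1548[hold]; j=4 S=133.5883 intr=0.0000 cont=0.0000 V=0.0000[hold]; j=5 S=179.4091 intr=0.0000 cont=0.0000 V=0.0000[hold]; j=6 S=240.9465 intr=0.0000 cont=0.0000 V=0.0000[hold]  S*(6)=74.0655
k=5: j=0 S=47.5885 intr=57.5715 cont=55.8763 V=57.5715[EX]; j=1 S=63.9113 intr=41.2487 cont=39.5535 V=41.2487[EX]; j=2 S=85.8329 intr=19.3271 cont=19.3996 V=19.3996[hold]; j=3 S=115.2737 intr=0.0000 cont=4.3364 V=4.3364[hold]; j=4 S=154.8126 intr=0.0000 cont=0.0000 V=0.0000[hold]; j=5 S=207.9134 intr=0.0000 cont=0.0000 V=0.0000[hold]  S*(5)=63.9113
k=4: j=0 S=55.1493 intr=50.0107 cont=48.3155 V=50.0107[EX]; j=1 S=74.0655 intr=31.0945 cont=29.4363 V=31.0945[EX]; j=2 S=99.4700 intr=5.6900 cont=11.4017 V=11.4017[hold]; j=3 S=133.5883 intr=0.0000 cont=2.0541 V=2.0541[hold]; j=4 S=179.4091 intr=0.0000 cont=0.0000 V=0.0000[hold]  S*(4)=74.0655
k=3: j=0 S=63.9113 intr=41.2487 cont=39.5535 V=41.2487[EX]; j=1 S=85.8329 intr=19.3271 cont=20.5460 V=20.5460[hold]; j=2 S=115.2737 intr=0.0000 cont=6.4487 V=6.4487[hold]; j=3 S=154.8126 intr=0.0000 cont=0.9730 V=0.9730[hold]  S*(3)=63.9113
k=2: j=0 S=74.0655 intr=31.0945 cont=30.0212 V=31.0945[EX]; j=1 S=99.4700 intr=5.6900 cont=13.0223 V=13.0223[hold]; j=2 S=133.5883 intr=0.0000 cont=3.5510 V=3.5510[hold]  S*(2)=74.0655
k=1: j=0 S=85.8329 intr=19.3271 cont=21.3728 V=21.3728[hold]; j=1 S=115.2737 intr=0.0000 cont=7.9802 V=7.9802[hold]  S*(1)=-
k=0: j=0 S=99.4700 intr=5.6900 cont=14.1953 V=14.1953[hold]  S*(0)=-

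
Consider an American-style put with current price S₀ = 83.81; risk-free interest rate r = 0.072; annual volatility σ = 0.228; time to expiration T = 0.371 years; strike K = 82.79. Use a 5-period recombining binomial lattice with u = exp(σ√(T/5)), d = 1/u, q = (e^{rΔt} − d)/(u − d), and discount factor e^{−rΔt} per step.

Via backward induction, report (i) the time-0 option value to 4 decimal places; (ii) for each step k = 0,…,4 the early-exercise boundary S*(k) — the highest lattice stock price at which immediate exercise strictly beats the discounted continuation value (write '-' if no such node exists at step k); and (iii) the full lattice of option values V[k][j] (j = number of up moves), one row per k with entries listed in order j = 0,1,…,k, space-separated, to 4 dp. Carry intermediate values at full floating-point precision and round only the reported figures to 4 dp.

params: Δt=0.07420 u=1.06408 d=0.93978 q=0.52758 e^(-rΔt)=0.99467
t_5 payoffs: 21.3525 13.2270 4.0268 0.0000 0.0000 0.0000
t_4: node(4,0) S=65.3741 payoff=17.4159 vs cont=16.9748 → 17.4159 [stop]  node(4,1) S=74.0203 payoff=8.7697 vs cont=8.3286 → 8.7697 [stop]  node(4,2) S=83.8100 payoff=0.0000 vs cont=1.8922 → 1.8922 [wait]  node(4,3) S=94.8945 payoff=0.0000 vs cont=0.0000 → 0.0000 [wait]  node(4,4) S=107.4449 payoff=0.0000 vs cont=0.0000 → 0.0000 [wait]  ⇒ S*(4)=74.0203
t_3: node(3,0) S=69.5630 payoff=13.2270 vs cont=12.7859 → 13.2270 [stop]  node(3,1) S=78.7632 payoff=4.0268 vs cont=5.1139 → 5.1139 [wait]  node(3,2) S=89.1802 payoff=0.0000 vs cont=0.8892 → 0.8892 [wait]  node(3,3) S=100.9749 payoff=0.0000 vs cont=0.0000 → 0.0000 [wait]  ⇒ S*(3)=69.5630
t_2: node(2,0) S=74.0203 payoff=8.7697 vs cont=8.8991 → 8.8991 [wait]  node(2,1) S=83.8100 payoff=0.0000 vs cont=2.8697 → 2.8697 [wait]  node(2,2) S=94.8945 payoff=0.0000 vs cont=0.4178 → 0.4178 [wait]  ⇒ S*(2)=-
t_1: node(1,0) S=78.7632 payoff=4.0268 vs cont=5.6876 → 5.6876 [wait]  node(1,1) S=89.1802 payoff=0.0000 vs cont=1.5677 → 1.5677 [wait]  ⇒ S*(1)=-
t_0: node(0,0) S=83.8100 payoff=0.0000 vs cont=3.4954 → 3.4954 [wait]  ⇒ S*(0)=-

price = 3.4954
boundary = - - - 69.5630 74.0203
tree:
3.4954
5.6876 1.5677
8.8991 2.8697 0.4178
13.2270 5.1139 0.8892 0.0000
17.4159 8.7697 1.8922 0.0000 0.0000
21.3525 13.2270 4.0268 0.0000 0.0000 0.0000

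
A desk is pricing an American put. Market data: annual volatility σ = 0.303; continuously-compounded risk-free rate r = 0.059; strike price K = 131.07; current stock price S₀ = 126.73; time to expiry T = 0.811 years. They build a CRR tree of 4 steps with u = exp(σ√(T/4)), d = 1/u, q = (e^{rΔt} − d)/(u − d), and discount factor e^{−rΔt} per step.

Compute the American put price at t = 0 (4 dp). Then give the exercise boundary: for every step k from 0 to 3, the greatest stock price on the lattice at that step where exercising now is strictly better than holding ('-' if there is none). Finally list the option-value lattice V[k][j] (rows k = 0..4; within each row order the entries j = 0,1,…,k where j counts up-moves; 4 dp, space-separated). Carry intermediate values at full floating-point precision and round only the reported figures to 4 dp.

price = 13.7352
boundary = - - 96.4660 110.5673
tree:
13.7352
22.2935 5.8337
34.6040 10.9876 1.0178
46.9069 20.5027 2.1017 0.0000
57.6408 34.6040 4.3400 0.0000 0.0000

Δt=0.20275  u=1.14618  d=0.87246  q=0.50991  discount=0.98811
step 4 (expiry): payoffs max(K−S,0) = 57.6408 34.6040 4.3400 0.0000 0.0000
step 3: (k=3,j=0): S=84.1631, (K−S)⁺=46.9069, hold=45.3484 ⇒ V=46.9069 exercise | (k=3,j=1): S=110.5673, (K−S)⁺=20.5027, hold=18.9441 ⇒ V=20.5027 exercise | (k=3,j=2): S=145.2553, (K−S)⁺=0.0000, hold=2.1017 ⇒ V=2.1017 continue | (k=3,j=3): S=190.8259, (K−S)⁺=0.0000, hold=0.0000 ⇒ V=0.0000 continue  boundary S*=110.5673
step 2: (k=2,j=0): S=96.4660, (K−S)⁺=34.6040, hold=33.0455 ⇒ V=34.6040 exercise | (k=2,j=1): S=126.7300, (K−S)⁺=4.3400, hold=10.9876 ⇒ V=10.9876 continue | (k=2,j=2): S=166.4886, (K−S)⁺=0.0000, hold=1.0178 ⇒ V=1.0178 continue  boundary S*=96.4660
step 1: (k=1,j=0): S=110.5673, (K−S)⁺=20.5027, hold=22.2935 ⇒ V=22.2935 continue | (k=1,j=1): S=145.2553, (K−S)⁺=0.0000, hold=5.8337 ⇒ V=5.8337 continue  boundary S*=-
step 0: (k=0,j=0): S=126.7300, (K−S)⁺=4.3400, hold=13.7352 ⇒ V=13.7352 continue  boundary S*=-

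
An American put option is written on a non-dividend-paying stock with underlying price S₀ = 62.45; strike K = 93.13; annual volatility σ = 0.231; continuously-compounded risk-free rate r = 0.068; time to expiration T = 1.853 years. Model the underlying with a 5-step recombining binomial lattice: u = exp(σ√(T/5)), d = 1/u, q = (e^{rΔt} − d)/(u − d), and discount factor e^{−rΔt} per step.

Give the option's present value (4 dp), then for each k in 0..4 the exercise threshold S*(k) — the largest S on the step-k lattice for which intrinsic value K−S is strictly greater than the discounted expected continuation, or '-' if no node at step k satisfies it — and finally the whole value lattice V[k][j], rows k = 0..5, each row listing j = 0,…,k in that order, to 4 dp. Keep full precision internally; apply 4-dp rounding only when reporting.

price = 30.6800
boundary = 62.4500 71.8796 62.4500 71.8796 82.7329
tree:
30.6800
38.8725 21.2504
45.9903 30.6800 11.6552
52.1744 38.8725 21.2504 4.5081
57.5472 45.9903 30.6800 10.3971 0.0000
62.2151 52.1744 38.8725 21.2504 0.0000 0.0000

params: Δt=0.37060 u=1.15099 d=0.86881 q=0.55534 e^(-rΔt)=0.97511
t_5 payoffs: 62.2151 52.1744 38.8725 21.2504 0.0000 0.0000
t_4: node(4,0) S=35.5828 payoff=57.5472 vs cont=55.2295 → 57.5472 [stop]  node(4,1) S=47.1397 payoff=45.9903 vs cont=43.6727 → 45.9903 [stop]  node(4,2) S=62.4500 payoff=30.6800 vs cont=28.3624 → 30.6800 [stop]  node(4,3) S=82.7329 payoff=10.3971 vs cont=9.2140 → 10.3971 [stop]  node(4,4) S=109.6035 payoff=0.0000 vs cont=0.0000 → 0.0000 [wait]  ⇒ S*(4)=82.7329
t_3: node(3,0) S=40.9556 payoff=52.1744 vs cont=49.8568 → 52.1744 [stop]  node(3,1) S=54.2575 payoff=38.8725 vs cont=36.5549 → 38.8725 [stop]  node(3,2) S=71.8796 payoff=21.2504 vs cont=18.9328 → 21.2504 [stop]  node(3,3) S=95.2251 payoff=0.0000 vs cont=4.5081 → 4.5081 [wait]  ⇒ S*(3)=71.8796
t_2: node(2,0) S=47.1397 payoff=45.9903 vs cont=43.6727 → 45.9903 [stop]  node(2,1) S=62.4500 payoff=30.6800 vs cont=28.3624 → 30.6800 [stop]  node(2,2) S=82.7329 payoff=10.3971 vs cont=11.6552 → 11.6552 [wait]  ⇒ S*(2)=62.4500
t_1: node(1,0) S=54.2575 payoff=38.8725 vs cont=36.5549 → 38.8725 [stop]  node(1,1) S=71.8796 payoff=21.2504 vs cont=19.6141 → 21.2504 [stop]  ⇒ S*(1)=71.8796
t_0: node(0,0) S=62.4500 payoff=30.6800 vs cont=28.3624 → 30.6800 [stop]  ⇒ S*(0)=62.4500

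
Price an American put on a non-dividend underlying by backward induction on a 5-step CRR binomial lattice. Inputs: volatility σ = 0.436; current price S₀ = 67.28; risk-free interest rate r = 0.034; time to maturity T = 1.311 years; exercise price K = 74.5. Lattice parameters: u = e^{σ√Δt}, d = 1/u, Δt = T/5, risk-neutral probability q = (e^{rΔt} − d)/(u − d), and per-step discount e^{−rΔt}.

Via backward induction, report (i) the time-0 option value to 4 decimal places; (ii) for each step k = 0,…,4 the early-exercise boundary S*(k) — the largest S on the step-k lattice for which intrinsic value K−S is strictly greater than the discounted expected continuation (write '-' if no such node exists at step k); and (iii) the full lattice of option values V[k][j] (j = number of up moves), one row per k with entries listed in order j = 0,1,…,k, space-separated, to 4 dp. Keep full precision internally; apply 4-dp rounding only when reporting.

Δt=0.26220  u=1.25014  d=0.79991  q=0.46431  discount=0.99112
step 5 (expiry): payoffs max(K−S,0) = 52.4661 40.0642 20.6820 0.0000 0.0000 0.0000
step 4: (k=4,j=0): S=27.5455, (K−S)⁺=46.9545, hold=46.2933 ⇒ V=46.9545 exercise | (k=4,j=1): S=43.0495, (K−S)⁺=31.4505, hold=30.7893 ⇒ V=31.4505 exercise | (k=4,j=2): S=67.2800, (K−S)⁺=7.2200, hold=10.9809 ⇒ V=10.9809 continue | (k=4,j=3): S=105.1486, (K−S)⁺=0.0000, hold=0.0000 ⇒ V=0.0000 continue | (k=4,j=4): S=164.3316, (K−S)⁺=0.0000, hold=0.0000 ⇒ V=0.0000 continue  boundary S*=43.0495
step 3: (k=3,j=0): S=34.4358, (K−S)⁺=40.0642, hold=39.4030 ⇒ V=40.0642 exercise | (k=3,j=1): S=53.8180, (K−S)⁺=20.6820, hold=21.7516 ⇒ V=21.7516 continue | (k=3,j=2): S=84.1094, (K−S)⁺=0.0000, hold=5.8302 ⇒ V=5.8302 continue | (k=3,j=3): S=131.4505, (K−S)⁺=0.0000, hold=0.0000 ⇒ V=0.0000 continue  boundary S*=34.4358
step 2: (k=2,j=0): S=43.0495, (K−S)⁺=31.4505, hold=31.2814 ⇒ V=31.4505 exercise | (k=2,j=1): S=67.2800, (K−S)⁺=7.2200, hold=14.2317 ⇒ V=14.2317 continue | (k=2,j=2): S=105.1486, (K−S)⁺=0.0000, hold=3.0955 ⇒ V=3.0955 continue  boundary S*=43.0495
step 1: (k=1,j=0): S=53.8180, (K−S)⁺=20.6820, hold=23.2475 ⇒ V=23.2475 continue | (k=1,j=1): S=84.1094, (K−S)⁺=0.0000, hold=8.9807 ⇒ V=8.9807 continue  boundary S*=-
step 0: (k=0,j=0): S=67.2800, (K−S)⁺=7.2200, hold=16.4758 ⇒ V=16.4758 continue  boundary S*=-

price = 16.4758
boundary = - - 43.0495 34.4358 43.0495
tree:
16.4758
23.2475 8.9807
31.4505 14.2317 3.0955
40.0642 21.7516 5.8302 0.0000
46.9545 31.4505 10.9809 0.0000 0.0000
52.4661 40.0642 20.6820 0.0000 0.0000 0.0000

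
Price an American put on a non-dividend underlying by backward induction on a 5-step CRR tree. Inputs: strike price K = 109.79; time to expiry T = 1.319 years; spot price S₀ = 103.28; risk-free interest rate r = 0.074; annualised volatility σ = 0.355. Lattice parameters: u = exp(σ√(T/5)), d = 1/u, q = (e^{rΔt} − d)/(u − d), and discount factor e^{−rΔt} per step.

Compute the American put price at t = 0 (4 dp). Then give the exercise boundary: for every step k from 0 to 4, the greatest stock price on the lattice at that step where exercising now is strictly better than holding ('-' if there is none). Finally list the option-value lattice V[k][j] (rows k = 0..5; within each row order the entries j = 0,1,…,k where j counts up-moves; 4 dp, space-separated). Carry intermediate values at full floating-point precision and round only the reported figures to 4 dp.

price = 16.4112
boundary = - - 71.7206 59.7664 71.7206
tree:
16.4112
25.5104 8.2457
38.0694 14.3508 2.6598
50.0236 24.0592 5.5161 0.0000
59.9852 38.0694 11.4397 0.0000 0.0000
68.2865 50.0236 23.7243 0.0000 0.0000 0.0000

Δt=0.26380  u=1.20001  d=0.83332  q=0.50830  discount=0.98067
step 5 (expiry): payoffs max(K−S,0) = 68.2865 50.0236 23.7243 0.0000 0.0000 0.0000
step 4: (k=4,j=0): S=49.8048, (K−S)⁺=59.9852, hold=57.8628 ⇒ V=59.9852 exercise | (k=4,j=1): S=71.7206, (K−S)⁺=38.0694, hold=35.9470 ⇒ V=38.0694 exercise | (k=4,j=2): S=103.2800, (K−S)⁺=6.5100, hold=11.4397 ⇒ V=11.4397 continue | (k=4,j=3): S=148.7267, (K−S)⁺=0.0000, hold=0.0000 ⇒ V=0.0000 continue | (k=4,j=4): S=214.1714, (K−S)⁺=0.0000, hold=0.0000 ⇒ V=0.0000 continue  boundary S*=71.7206
step 3: (k=3,j=0): S=59.7664, (K−S)⁺=50.0236, hold=47.9011 ⇒ V=50.0236 exercise | (k=3,j=1): S=86.0657, (K−S)⁺=23.7243, hold=24.0592 ⇒ V=24.0592 continue | (k=3,j=2): S=123.9374, (K−S)⁺=0.0000, hold=5.5161 ⇒ V=5.5161 continue | (k=3,j=3): S=178.4741, (K−S)⁺=0.0000, hold=0.0000 ⇒ V=0.0000 continue  boundary S*=59.7664
step 2: (k=2,j=0): S=71.7206, (K−S)⁺=38.0694, hold=36.1139 ⇒ V=38.0694 exercise | (k=2,j=1): S=103.2800, (K−S)⁺=6.5100, hold=14.3508 ⇒ V=14.3508 continue | (k=2,j=2): S=148.7267, (K−S)⁺=0.0000, hold=2.6598 ⇒ V=2.6598 continue  boundary S*=71.7206
step 1: (k=1,j=0): S=86.0657, (K−S)⁺=23.7243, hold=25.5104 ⇒ V=25.5104 continue | (k=1,j=1): S=123.9374, (K−S)⁺=0.0000, hold=8.2457 ⇒ V=8.2457 continue  boundary S*=-
step 0: (k=0,j=0): S=103.2800, (K−S)⁺=6.5100, hold=16.4112 ⇒ V=16.4112 continue  boundary S*=-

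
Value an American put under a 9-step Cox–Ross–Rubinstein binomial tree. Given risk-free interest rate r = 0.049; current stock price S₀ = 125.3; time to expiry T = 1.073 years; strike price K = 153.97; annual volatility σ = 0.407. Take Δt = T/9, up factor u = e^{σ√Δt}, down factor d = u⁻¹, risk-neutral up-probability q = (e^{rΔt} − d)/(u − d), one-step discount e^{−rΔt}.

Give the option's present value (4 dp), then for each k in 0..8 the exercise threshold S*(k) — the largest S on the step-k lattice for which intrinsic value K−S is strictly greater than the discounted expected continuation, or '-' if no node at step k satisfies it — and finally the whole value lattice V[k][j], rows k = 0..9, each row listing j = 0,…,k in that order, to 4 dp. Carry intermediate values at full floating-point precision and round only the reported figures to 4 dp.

price = 36.5983
boundary = - - 94.5991 82.1969 94.5991 82.1969 94.5991 108.8727 125.3000
tree:
36.5983
47.3005 25.7074
59.3709 35.0900 16.0825
71.7731 46.4360 23.4994 8.4229
82.5494 59.3709 33.2997 13.4056 3.2484
91.9129 71.7731 45.4708 20.8138 5.7230 0.6673
100.0488 82.5494 59.3709 31.3008 9.9604 1.3052 0.0000
107.1181 91.9129 71.7731 45.0973 17.0697 2.5526 0.0000 0.0000
113.2605 100.0488 82.5494 59.3709 28.6700 4.9924 0.0000 0.0000 0.0000
118.5977 107.1181 91.9129 71.7731 45.0973 9.7641 0.0000 0.0000 0.0000 0.0000

Δt=0.11922, u=1.15089, d=0.86890, q=0.48570, disc=e^(-rΔt)=0.99418
k=9 terminal: V=max(K-S,0) → 118.5977 107.1181 91.9129 71.7731 45.0973 9.7641 0.0000 0.0000 0.0000 0.0000
k=8: j=0 S=40.7095 intr=113.2605 cont=112.3637 V=113.2605[EX]; j=1 S=53.9212 intr=100.0488 cont=99.1520 V=100.0488[EX]; j=2 S=71.4206 intr=82.5494 cont=81.6526 V=82.5494[EX]; j=3 S=94.5991 intr=59.3709 cont=58.4740 V=59.3709[EX]; j=4 S=125.3000 intr=28.6700 cont=27.7731 V=28.6700[EX]; j=5 S=165.9644 intr=0.0000 cont=4.9924 V=4.9924[hold]; j=6 S=219.8259 intr=0.0000 cont=0.0000 V=0.0000[hold]; j=7 S=291.1675 intr=0.0000 cont=0.0000 V=0.0000[hold]; j=8 S=385.6619 intr=0.0000 cont=0.0000 V=0.0000[hold]  S*(8)=125.3000
k=7: j=0 S=46.8519 intr=107.1181 cont=106.2212 V=107.1181[EX]; j=1 S=62.0571 intr=91.9129 cont=91.0161 V=91.9129[EX]; j=2 S=82.1969 intr=71.7731 cont=70.8763 V=71.7731[EX]; j=3 S=108.8727 intr=45.0973 cont=44.2004 V=45.0973[EX]; j=4 S=144.2059 intr=9.7641 cont=17.0697 V=17.0697[hold]; j=5 S=191.0060 intr=0.0000 cont=2.5526 V=2.5526[hold]; j=6 S=252.9944 intr=0.0000 cont=0.0000 V=0.0000[hold]; j=7 S=335.1003 intr=0.0000 cont=0.0000 V=0.0000[hold]  S*(7)=108.8727
k=6: j=0 S=53.9212 intr=100.0488 cont=99.1520 V=100.0488[EX]; j=1 S=71.4206 intr=82.5494 cont=81.6526 V=82.5494[EX]; j=2 S=94.5991 intr=59.3709 cont=58.4740 V=59.3709[EX]; j=3 S=125.3000 intr=28.6700 cont=31.3008 V=31.3008[hold]; j=4 S=165.9644 intr=0.0000 cont=9.9604 V=9.9604[hold]; j=5 S=219.8259 intr=0.0000 cont=1.3052 V=1.3052[hold]; j=6 S=291.1675 intr=0.0000 cont=0.0000 V=0.0000[hold]  S*(6)=94.5991
k=5: j=0 S=62.0571 intr=91.9129 cont=91.0161 V=91.9129[EX]; j=1 S=82.1969 intr=71.7731 cont=70.8763 V=71.7731[EX]; j=2 S=108.8727 intr=45.0973 cont=45.4708 V=45.4708[hold]; j=3 S=144.2059 intr=9.7641 cont=20.8138 V=20.8138[hold]; j=4 S=191.0060 intr=0.0000 cont=5.7230 V=5.7230[hold]; j=5 S=252.9944 intr=0.0000 cont=0.6673 V=0.6673[hold]  S*(5)=82.1969
k=4: j=0 S=71.4206 intr=82.5494 cont=81.6526 V=82.5494[EX]; j=1 S=94.5991 intr=59.3709 cont=58.6544 V=59.3709[EX]; j=2 S=125.3000 intr=28.6700 cont=33.2997 V=33.2997[hold]; j=3 S=165.9644 intr=0.0000 cont=13.4056 V=13.4056[hold]; j=4 S=219.8259 intr=0.0000 cont=3.2484 V=3.2484[hold]  S*(4)=94.5991
k=3: j=0 S=82.1969 intr=71.7731 cont=70.8763 V=71.7731[EX]; j=1 S=108.8727 intr=45.0973 cont=46.4360 V=46.4360[hold]; j=2 S=144.2059 intr=9.7641 cont=23.4994 V=23.4994[hold]; j=3 S=191.0060 intr=0.0000 cont=8.4229 V=8.4229[hold]  S*(3)=82.1969
k=2: j=0 S=94.5991 intr=59.3709 cont=59.1204 V=59.3709[EX]; j=1 S=125.3000 intr=28.6700 cont=35.0900 V=35.0900[hold]; j=2 S=165.9644 intr=0.0000 cont=16.0825 V=16.0825[hold]  S*(2)=94.5991
k=1: j=0 S=108.8727 intr=45.0973 cont=47.3005 V=47.3005[hold]; j=1 S=144.2059 intr=9.7641 cont=25.7074 V=25.7074[hold]  S*(1)=-
k=0: j=0 S=125.3000 intr=28.6700 cont=36.5983 V=36.5983[hold]  S*(0)=-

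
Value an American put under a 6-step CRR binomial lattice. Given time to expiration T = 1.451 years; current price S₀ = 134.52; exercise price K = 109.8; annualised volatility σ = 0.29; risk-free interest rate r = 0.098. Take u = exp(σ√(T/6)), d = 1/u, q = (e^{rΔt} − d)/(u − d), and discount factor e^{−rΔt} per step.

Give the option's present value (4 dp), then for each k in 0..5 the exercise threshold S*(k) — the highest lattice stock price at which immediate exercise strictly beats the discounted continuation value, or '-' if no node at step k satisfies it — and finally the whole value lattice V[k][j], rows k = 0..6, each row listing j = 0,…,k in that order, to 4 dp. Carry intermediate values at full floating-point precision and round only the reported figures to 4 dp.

price = 4.0906
boundary = - - - 87.6961 76.0404 87.6961
tree:
4.0906
7.4019 1.5406
13.0227 3.0934 0.3282
22.1039 6.1083 0.7440 0.0000
33.7596 11.7985 1.6862 0.0000 0.0000
43.8661 22.1039 3.8216 0.0000 0.0000 0.0000
52.6293 33.7596 8.6617 0.0000 0.0000 0.0000 0.0000

Δt=0.24183  u=1.15328  d=0.86709  q=0.54821  discount=0.97658
step 6 (expiry): payoffs max(K−S,0) = 52.6293 33.7596 8.6617 0.0000 0.0000 0.0000 0.0000
step 5: (k=5,j=0): S=65.9339, (K−S)⁺=43.8661, hold=41.2945 ⇒ V=43.8661 exercise | (k=5,j=1): S=87.6961, (K−S)⁺=22.1039, hold=19.5323 ⇒ V=22.1039 exercise | (k=5,j=2): S=116.6410, (K−S)⁺=0.0000, hold=3.8216 ⇒ V=3.8216 continue | (k=5,j=3): S=155.1395, (K−S)⁺=0.0000, hold=0.0000 ⇒ V=0.0000 continue | (k=5,j=4): S=206.3449, (K−S)⁺=0.0000, hold=0.0000 ⇒ V=0.0000 continue | (k=5,j=5): S=274.4510, (K−S)⁺=0.0000, hold=0.0000 ⇒ V=0.0000 continue  boundary S*=87.6961
step 4: (k=4,j=0): S=76.0404, (K−S)⁺=33.7596, hold=31.1880 ⇒ V=33.7596 exercise | (k=4,j=1): S=101.1383, (K−S)⁺=8.6617, hold=11.7985 ⇒ V=11.7985 continue | (k=4,j=2): S=134.5200, (K−S)⁺=0.0000, hold=1.6862 ⇒ V=1.6862 continue | (k=4,j=3): S=178.9197, (K−S)⁺=0.0000, hold=0.0000 ⇒ V=0.0000 continue | (k=4,j=4): S=237.9739, (K−S)⁺=0.0000, hold=0.0000 ⇒ V=0.0000 continue  boundary S*=76.0404
step 3: (k=3,j=0): S=87.6961, (K−S)⁺=22.1039, hold=21.2117 ⇒ V=22.1039 exercise | (k=3,j=1): S=116.6410, (K−S)⁺=0.0000, hold=6.1083 ⇒ V=6.1083 continue | (k=3,j=2): S=155.1395, (K−S)⁺=0.0000, hold=0.7440 ⇒ V=0.7440 continue | (k=3,j=3): S=206.3449, (K−S)⁺=0.0000, hold=0.0000 ⇒ V=0.0000 continue  boundary S*=87.6961
step 2: (k=2,j=0): S=101.1383, (K−S)⁺=8.6617, hold=13.0227 ⇒ V=13.0227 continue | (k=2,j=1): S=134.5200, (K−S)⁺=0.0000, hold=3.0934 ⇒ V=3.0934 continue | (k=2,j=2): S=178.9197, (K−S)⁺=0.0000, hold=0.3282 ⇒ V=0.3282 continue  boundary S*=-
step 1: (k=1,j=0): S=116.6410, (K−S)⁺=0.0000, hold=7.4019 ⇒ V=7.4019 continue | (k=1,j=1): S=155.1395, (K−S)⁺=0.0000, hold=1.5406 ⇒ V=1.5406 continue  boundary S*=-
step 0: (k=0,j=0): S=134.5200, (K−S)⁺=0.0000, hold=4.0906 ⇒ V=4.0906 continue  boundary S*=-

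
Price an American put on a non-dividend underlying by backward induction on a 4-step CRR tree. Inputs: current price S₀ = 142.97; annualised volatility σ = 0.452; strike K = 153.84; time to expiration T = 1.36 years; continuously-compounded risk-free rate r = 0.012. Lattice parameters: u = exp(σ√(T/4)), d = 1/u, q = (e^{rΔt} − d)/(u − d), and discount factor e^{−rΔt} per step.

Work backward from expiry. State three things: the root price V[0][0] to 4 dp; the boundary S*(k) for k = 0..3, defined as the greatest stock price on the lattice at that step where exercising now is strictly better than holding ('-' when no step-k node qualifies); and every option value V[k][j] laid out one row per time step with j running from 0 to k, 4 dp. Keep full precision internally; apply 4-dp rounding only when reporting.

Δt=0.34000  u=1.30155  d=0.76831  q=0.44216  discount=0.99593
step 4 (expiry): payoffs max(K−S,0) = 104.0209 69.4443 10.8700 0.0000 0.0000
step 3: (k=3,j=0): S=64.8423, (K−S)⁺=88.9977, hold=88.3713 ⇒ V=88.9977 exercise | (k=3,j=1): S=109.8456, (K−S)⁺=43.9944, hold=43.3680 ⇒ V=43.9944 exercise | (k=3,j=2): S=186.0832, (K−S)⁺=0.0000, hold=6.0391 ⇒ V=6.0391 continue | (k=3,j=3): S=315.2330, (K−S)⁺=0.0000, hold=0.0000 ⇒ V=0.0000 continue  boundary S*=109.8456
step 2: (k=2,j=0): S=84.3957, (K−S)⁺=69.4443, hold=68.8179 ⇒ V=69.4443 exercise | (k=2,j=1): S=142.9700, (K−S)⁺=10.8700, hold=27.1014 ⇒ V=27.1014 continue | (k=2,j=2): S=242.1973, (K−S)⁺=0.0000, hold=3.3551 ⇒ V=3.3551 continue  boundary S*=84.3957
step 1: (k=1,j=0): S=109.8456, (K−S)⁺=43.9944, hold=50.5156 ⇒ V=50.5156 continue | (k=1,j=1): S=186.0832, (K−S)⁺=0.0000, hold=16.5343 ⇒ V=16.5343 continue  boundary S*=-
step 0: (k=0,j=0): S=142.9700, (K−S)⁺=10.8700, hold=35.3460 ⇒ V=35.3460 continue  boundary S*=-

price = 35.3460
boundary = - - 84.3957 109.8456
tree:
35.3460
50.5156 16.5343
69.4443 27.1014 3.3551
88.9977 43.9944 6.0391 0.0000
104.0209 69.4443 10.8700 0.0000 0.0000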